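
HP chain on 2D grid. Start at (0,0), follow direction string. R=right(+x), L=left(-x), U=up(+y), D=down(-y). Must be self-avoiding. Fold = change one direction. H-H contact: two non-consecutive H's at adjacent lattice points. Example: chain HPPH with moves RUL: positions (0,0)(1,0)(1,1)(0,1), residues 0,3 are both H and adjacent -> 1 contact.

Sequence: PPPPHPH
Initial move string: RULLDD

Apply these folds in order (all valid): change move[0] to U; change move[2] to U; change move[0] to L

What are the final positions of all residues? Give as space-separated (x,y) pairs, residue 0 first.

Answer: (0,0) (-1,0) (-1,1) (-1,2) (-2,2) (-2,1) (-2,0)

Derivation:
Initial moves: RULLDD
Fold: move[0]->U => UULLDD (positions: [(0, 0), (0, 1), (0, 2), (-1, 2), (-2, 2), (-2, 1), (-2, 0)])
Fold: move[2]->U => UUULDD (positions: [(0, 0), (0, 1), (0, 2), (0, 3), (-1, 3), (-1, 2), (-1, 1)])
Fold: move[0]->L => LUULDD (positions: [(0, 0), (-1, 0), (-1, 1), (-1, 2), (-2, 2), (-2, 1), (-2, 0)])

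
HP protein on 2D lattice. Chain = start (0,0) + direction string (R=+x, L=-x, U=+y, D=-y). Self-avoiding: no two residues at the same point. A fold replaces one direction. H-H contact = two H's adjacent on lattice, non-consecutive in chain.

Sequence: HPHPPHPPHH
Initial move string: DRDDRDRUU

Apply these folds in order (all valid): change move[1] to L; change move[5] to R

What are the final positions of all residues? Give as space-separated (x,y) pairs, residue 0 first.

Initial moves: DRDDRDRUU
Fold: move[1]->L => DLDDRDRUU (positions: [(0, 0), (0, -1), (-1, -1), (-1, -2), (-1, -3), (0, -3), (0, -4), (1, -4), (1, -3), (1, -2)])
Fold: move[5]->R => DLDDRRRUU (positions: [(0, 0), (0, -1), (-1, -1), (-1, -2), (-1, -3), (0, -3), (1, -3), (2, -3), (2, -2), (2, -1)])

Answer: (0,0) (0,-1) (-1,-1) (-1,-2) (-1,-3) (0,-3) (1,-3) (2,-3) (2,-2) (2,-1)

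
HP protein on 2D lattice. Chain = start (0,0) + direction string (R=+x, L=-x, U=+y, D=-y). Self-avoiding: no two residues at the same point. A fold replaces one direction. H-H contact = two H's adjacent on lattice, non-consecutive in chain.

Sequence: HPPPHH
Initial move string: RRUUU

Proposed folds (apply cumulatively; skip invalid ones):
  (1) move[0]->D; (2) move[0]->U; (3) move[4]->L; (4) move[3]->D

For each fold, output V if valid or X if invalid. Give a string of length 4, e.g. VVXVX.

Answer: VVVX

Derivation:
Initial: RRUUU -> [(0, 0), (1, 0), (2, 0), (2, 1), (2, 2), (2, 3)]
Fold 1: move[0]->D => DRUUU VALID
Fold 2: move[0]->U => URUUU VALID
Fold 3: move[4]->L => URUUL VALID
Fold 4: move[3]->D => URUDL INVALID (collision), skipped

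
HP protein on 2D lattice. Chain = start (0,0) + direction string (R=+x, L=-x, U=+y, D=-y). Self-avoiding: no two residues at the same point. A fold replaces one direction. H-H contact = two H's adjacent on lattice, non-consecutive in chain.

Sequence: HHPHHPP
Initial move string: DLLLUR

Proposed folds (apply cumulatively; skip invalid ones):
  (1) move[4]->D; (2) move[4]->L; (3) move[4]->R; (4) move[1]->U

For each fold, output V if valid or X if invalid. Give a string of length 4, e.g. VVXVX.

Initial: DLLLUR -> [(0, 0), (0, -1), (-1, -1), (-2, -1), (-3, -1), (-3, 0), (-2, 0)]
Fold 1: move[4]->D => DLLLDR VALID
Fold 2: move[4]->L => DLLLLR INVALID (collision), skipped
Fold 3: move[4]->R => DLLLRR INVALID (collision), skipped
Fold 4: move[1]->U => DULLDR INVALID (collision), skipped

Answer: VXXX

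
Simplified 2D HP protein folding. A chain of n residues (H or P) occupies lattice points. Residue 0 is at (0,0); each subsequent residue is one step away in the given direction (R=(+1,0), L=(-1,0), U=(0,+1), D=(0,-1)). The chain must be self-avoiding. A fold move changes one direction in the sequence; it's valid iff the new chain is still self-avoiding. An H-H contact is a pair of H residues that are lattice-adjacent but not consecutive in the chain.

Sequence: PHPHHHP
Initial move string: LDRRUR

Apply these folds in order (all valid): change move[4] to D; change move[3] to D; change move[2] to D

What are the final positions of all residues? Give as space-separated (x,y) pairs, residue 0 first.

Initial moves: LDRRUR
Fold: move[4]->D => LDRRDR (positions: [(0, 0), (-1, 0), (-1, -1), (0, -1), (1, -1), (1, -2), (2, -2)])
Fold: move[3]->D => LDRDDR (positions: [(0, 0), (-1, 0), (-1, -1), (0, -1), (0, -2), (0, -3), (1, -3)])
Fold: move[2]->D => LDDDDR (positions: [(0, 0), (-1, 0), (-1, -1), (-1, -2), (-1, -3), (-1, -4), (0, -4)])

Answer: (0,0) (-1,0) (-1,-1) (-1,-2) (-1,-3) (-1,-4) (0,-4)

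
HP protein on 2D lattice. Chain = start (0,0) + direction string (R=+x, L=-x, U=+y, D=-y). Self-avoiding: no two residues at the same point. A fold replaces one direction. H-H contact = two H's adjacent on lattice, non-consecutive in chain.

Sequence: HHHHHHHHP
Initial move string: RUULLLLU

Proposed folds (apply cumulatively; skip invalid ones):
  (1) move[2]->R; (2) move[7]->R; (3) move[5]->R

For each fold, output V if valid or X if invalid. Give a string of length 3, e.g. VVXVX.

Answer: XXX

Derivation:
Initial: RUULLLLU -> [(0, 0), (1, 0), (1, 1), (1, 2), (0, 2), (-1, 2), (-2, 2), (-3, 2), (-3, 3)]
Fold 1: move[2]->R => RURLLLLU INVALID (collision), skipped
Fold 2: move[7]->R => RUULLLLR INVALID (collision), skipped
Fold 3: move[5]->R => RUULLRLU INVALID (collision), skipped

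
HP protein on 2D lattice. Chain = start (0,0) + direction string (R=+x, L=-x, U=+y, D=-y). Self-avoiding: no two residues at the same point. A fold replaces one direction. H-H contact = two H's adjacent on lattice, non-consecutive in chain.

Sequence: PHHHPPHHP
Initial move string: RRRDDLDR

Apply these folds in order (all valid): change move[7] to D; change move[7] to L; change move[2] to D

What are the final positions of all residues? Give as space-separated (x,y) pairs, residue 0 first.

Initial moves: RRRDDLDR
Fold: move[7]->D => RRRDDLDD (positions: [(0, 0), (1, 0), (2, 0), (3, 0), (3, -1), (3, -2), (2, -2), (2, -3), (2, -4)])
Fold: move[7]->L => RRRDDLDL (positions: [(0, 0), (1, 0), (2, 0), (3, 0), (3, -1), (3, -2), (2, -2), (2, -3), (1, -3)])
Fold: move[2]->D => RRDDDLDL (positions: [(0, 0), (1, 0), (2, 0), (2, -1), (2, -2), (2, -3), (1, -3), (1, -4), (0, -4)])

Answer: (0,0) (1,0) (2,0) (2,-1) (2,-2) (2,-3) (1,-3) (1,-4) (0,-4)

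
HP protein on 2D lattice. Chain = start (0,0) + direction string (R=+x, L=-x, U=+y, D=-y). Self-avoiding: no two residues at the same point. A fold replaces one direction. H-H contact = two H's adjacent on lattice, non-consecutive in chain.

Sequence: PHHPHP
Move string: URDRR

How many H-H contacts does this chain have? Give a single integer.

Answer: 0

Derivation:
Positions: [(0, 0), (0, 1), (1, 1), (1, 0), (2, 0), (3, 0)]
No H-H contacts found.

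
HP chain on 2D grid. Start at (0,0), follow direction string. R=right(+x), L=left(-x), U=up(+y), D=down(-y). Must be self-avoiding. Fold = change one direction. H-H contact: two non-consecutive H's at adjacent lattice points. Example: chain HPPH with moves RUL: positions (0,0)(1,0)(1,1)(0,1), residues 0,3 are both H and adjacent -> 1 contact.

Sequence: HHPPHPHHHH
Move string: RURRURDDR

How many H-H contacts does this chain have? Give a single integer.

Answer: 1

Derivation:
Positions: [(0, 0), (1, 0), (1, 1), (2, 1), (3, 1), (3, 2), (4, 2), (4, 1), (4, 0), (5, 0)]
H-H contact: residue 4 @(3,1) - residue 7 @(4, 1)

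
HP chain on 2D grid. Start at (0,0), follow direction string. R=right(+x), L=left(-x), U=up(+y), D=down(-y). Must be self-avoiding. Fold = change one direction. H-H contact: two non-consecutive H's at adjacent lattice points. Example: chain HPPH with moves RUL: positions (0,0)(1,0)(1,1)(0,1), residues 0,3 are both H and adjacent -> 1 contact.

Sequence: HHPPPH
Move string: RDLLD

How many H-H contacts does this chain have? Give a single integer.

Positions: [(0, 0), (1, 0), (1, -1), (0, -1), (-1, -1), (-1, -2)]
No H-H contacts found.

Answer: 0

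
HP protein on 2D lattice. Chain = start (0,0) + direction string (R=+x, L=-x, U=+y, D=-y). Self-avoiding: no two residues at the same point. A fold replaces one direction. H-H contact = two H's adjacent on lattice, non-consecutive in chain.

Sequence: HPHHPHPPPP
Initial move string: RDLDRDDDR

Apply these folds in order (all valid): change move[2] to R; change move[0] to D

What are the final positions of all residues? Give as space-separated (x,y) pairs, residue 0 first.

Initial moves: RDLDRDDDR
Fold: move[2]->R => RDRDRDDDR (positions: [(0, 0), (1, 0), (1, -1), (2, -1), (2, -2), (3, -2), (3, -3), (3, -4), (3, -5), (4, -5)])
Fold: move[0]->D => DDRDRDDDR (positions: [(0, 0), (0, -1), (0, -2), (1, -2), (1, -3), (2, -3), (2, -4), (2, -5), (2, -6), (3, -6)])

Answer: (0,0) (0,-1) (0,-2) (1,-2) (1,-3) (2,-3) (2,-4) (2,-5) (2,-6) (3,-6)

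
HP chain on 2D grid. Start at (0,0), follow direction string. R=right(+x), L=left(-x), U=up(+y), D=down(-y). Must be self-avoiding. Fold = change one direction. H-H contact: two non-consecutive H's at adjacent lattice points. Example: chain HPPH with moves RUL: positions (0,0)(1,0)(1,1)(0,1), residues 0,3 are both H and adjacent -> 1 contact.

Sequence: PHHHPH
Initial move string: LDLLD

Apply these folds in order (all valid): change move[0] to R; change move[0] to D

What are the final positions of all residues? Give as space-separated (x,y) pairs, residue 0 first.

Initial moves: LDLLD
Fold: move[0]->R => RDLLD (positions: [(0, 0), (1, 0), (1, -1), (0, -1), (-1, -1), (-1, -2)])
Fold: move[0]->D => DDLLD (positions: [(0, 0), (0, -1), (0, -2), (-1, -2), (-2, -2), (-2, -3)])

Answer: (0,0) (0,-1) (0,-2) (-1,-2) (-2,-2) (-2,-3)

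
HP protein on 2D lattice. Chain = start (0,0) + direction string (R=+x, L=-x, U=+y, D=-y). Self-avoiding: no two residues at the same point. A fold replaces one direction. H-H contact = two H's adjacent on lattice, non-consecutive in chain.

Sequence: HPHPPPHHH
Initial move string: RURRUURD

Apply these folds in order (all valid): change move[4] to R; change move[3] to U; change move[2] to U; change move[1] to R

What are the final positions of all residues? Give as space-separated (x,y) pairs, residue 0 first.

Answer: (0,0) (1,0) (2,0) (2,1) (2,2) (3,2) (3,3) (4,3) (4,2)

Derivation:
Initial moves: RURRUURD
Fold: move[4]->R => RURRRURD (positions: [(0, 0), (1, 0), (1, 1), (2, 1), (3, 1), (4, 1), (4, 2), (5, 2), (5, 1)])
Fold: move[3]->U => RURURURD (positions: [(0, 0), (1, 0), (1, 1), (2, 1), (2, 2), (3, 2), (3, 3), (4, 3), (4, 2)])
Fold: move[2]->U => RUUURURD (positions: [(0, 0), (1, 0), (1, 1), (1, 2), (1, 3), (2, 3), (2, 4), (3, 4), (3, 3)])
Fold: move[1]->R => RRUURURD (positions: [(0, 0), (1, 0), (2, 0), (2, 1), (2, 2), (3, 2), (3, 3), (4, 3), (4, 2)])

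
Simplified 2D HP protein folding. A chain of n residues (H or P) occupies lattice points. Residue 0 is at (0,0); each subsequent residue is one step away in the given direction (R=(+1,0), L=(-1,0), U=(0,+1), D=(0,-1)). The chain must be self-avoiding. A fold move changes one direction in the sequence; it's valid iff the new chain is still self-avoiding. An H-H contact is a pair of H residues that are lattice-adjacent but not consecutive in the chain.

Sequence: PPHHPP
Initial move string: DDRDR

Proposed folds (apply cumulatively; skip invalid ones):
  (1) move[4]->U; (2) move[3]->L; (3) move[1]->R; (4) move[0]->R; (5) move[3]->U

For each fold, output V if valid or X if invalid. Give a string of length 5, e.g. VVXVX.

Initial: DDRDR -> [(0, 0), (0, -1), (0, -2), (1, -2), (1, -3), (2, -3)]
Fold 1: move[4]->U => DDRDU INVALID (collision), skipped
Fold 2: move[3]->L => DDRLR INVALID (collision), skipped
Fold 3: move[1]->R => DRRDR VALID
Fold 4: move[0]->R => RRRDR VALID
Fold 5: move[3]->U => RRRUR VALID

Answer: XXVVV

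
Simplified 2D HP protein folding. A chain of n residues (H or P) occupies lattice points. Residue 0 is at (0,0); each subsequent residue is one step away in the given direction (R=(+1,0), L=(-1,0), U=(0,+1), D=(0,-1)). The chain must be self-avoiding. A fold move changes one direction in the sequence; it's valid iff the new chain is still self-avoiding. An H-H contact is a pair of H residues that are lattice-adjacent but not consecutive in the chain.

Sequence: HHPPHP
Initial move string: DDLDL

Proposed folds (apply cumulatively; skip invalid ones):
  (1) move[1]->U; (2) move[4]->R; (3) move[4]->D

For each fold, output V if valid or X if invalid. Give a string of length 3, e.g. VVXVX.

Answer: XVV

Derivation:
Initial: DDLDL -> [(0, 0), (0, -1), (0, -2), (-1, -2), (-1, -3), (-2, -3)]
Fold 1: move[1]->U => DULDL INVALID (collision), skipped
Fold 2: move[4]->R => DDLDR VALID
Fold 3: move[4]->D => DDLDD VALID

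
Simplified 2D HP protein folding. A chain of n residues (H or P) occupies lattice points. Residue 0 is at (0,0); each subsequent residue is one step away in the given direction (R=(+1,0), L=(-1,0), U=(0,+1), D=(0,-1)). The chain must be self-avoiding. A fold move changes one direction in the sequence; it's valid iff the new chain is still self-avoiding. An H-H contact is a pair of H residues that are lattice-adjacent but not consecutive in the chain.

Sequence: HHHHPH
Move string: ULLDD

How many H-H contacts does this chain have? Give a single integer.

Answer: 0

Derivation:
Positions: [(0, 0), (0, 1), (-1, 1), (-2, 1), (-2, 0), (-2, -1)]
No H-H contacts found.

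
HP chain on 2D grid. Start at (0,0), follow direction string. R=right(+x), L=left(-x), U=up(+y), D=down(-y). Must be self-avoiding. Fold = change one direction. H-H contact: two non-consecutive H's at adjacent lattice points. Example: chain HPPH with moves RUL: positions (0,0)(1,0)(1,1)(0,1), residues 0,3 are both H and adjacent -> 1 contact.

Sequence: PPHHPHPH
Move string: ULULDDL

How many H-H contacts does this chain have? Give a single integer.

Answer: 1

Derivation:
Positions: [(0, 0), (0, 1), (-1, 1), (-1, 2), (-2, 2), (-2, 1), (-2, 0), (-3, 0)]
H-H contact: residue 2 @(-1,1) - residue 5 @(-2, 1)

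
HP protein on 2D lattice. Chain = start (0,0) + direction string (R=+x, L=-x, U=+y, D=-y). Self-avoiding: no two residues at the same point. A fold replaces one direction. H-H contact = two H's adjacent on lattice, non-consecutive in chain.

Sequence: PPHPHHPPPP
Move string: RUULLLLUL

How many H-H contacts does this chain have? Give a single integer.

Answer: 0

Derivation:
Positions: [(0, 0), (1, 0), (1, 1), (1, 2), (0, 2), (-1, 2), (-2, 2), (-3, 2), (-3, 3), (-4, 3)]
No H-H contacts found.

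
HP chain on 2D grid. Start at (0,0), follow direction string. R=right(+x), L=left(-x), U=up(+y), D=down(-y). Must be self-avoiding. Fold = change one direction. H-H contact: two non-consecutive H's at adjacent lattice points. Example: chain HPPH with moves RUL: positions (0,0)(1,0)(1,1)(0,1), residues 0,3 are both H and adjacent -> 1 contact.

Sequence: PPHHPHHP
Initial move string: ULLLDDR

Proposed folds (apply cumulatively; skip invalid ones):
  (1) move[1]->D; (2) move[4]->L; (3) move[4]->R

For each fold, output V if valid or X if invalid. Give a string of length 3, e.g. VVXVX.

Initial: ULLLDDR -> [(0, 0), (0, 1), (-1, 1), (-2, 1), (-3, 1), (-3, 0), (-3, -1), (-2, -1)]
Fold 1: move[1]->D => UDLLDDR INVALID (collision), skipped
Fold 2: move[4]->L => ULLLLDR VALID
Fold 3: move[4]->R => ULLLRDR INVALID (collision), skipped

Answer: XVX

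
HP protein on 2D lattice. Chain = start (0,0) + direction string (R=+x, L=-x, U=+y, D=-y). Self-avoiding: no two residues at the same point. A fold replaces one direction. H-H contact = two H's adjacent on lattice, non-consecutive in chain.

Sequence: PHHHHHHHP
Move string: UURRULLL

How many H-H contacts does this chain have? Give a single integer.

Positions: [(0, 0), (0, 1), (0, 2), (1, 2), (2, 2), (2, 3), (1, 3), (0, 3), (-1, 3)]
H-H contact: residue 2 @(0,2) - residue 7 @(0, 3)
H-H contact: residue 3 @(1,2) - residue 6 @(1, 3)

Answer: 2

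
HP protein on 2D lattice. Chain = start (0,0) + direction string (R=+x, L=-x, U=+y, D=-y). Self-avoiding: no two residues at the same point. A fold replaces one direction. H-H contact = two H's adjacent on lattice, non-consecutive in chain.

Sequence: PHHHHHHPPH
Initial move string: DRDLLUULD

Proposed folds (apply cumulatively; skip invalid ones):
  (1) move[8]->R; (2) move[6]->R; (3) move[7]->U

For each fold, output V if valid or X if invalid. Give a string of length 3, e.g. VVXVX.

Initial: DRDLLUULD -> [(0, 0), (0, -1), (1, -1), (1, -2), (0, -2), (-1, -2), (-1, -1), (-1, 0), (-2, 0), (-2, -1)]
Fold 1: move[8]->R => DRDLLUULR INVALID (collision), skipped
Fold 2: move[6]->R => DRDLLURLD INVALID (collision), skipped
Fold 3: move[7]->U => DRDLLUUUD INVALID (collision), skipped

Answer: XXX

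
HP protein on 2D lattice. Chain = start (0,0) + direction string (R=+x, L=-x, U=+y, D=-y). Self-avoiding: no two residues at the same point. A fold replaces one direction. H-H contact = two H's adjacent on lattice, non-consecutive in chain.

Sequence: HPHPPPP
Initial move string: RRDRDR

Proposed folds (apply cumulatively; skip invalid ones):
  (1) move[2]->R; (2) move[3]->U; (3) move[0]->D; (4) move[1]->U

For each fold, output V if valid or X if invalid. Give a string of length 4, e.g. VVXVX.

Answer: VXVX

Derivation:
Initial: RRDRDR -> [(0, 0), (1, 0), (2, 0), (2, -1), (3, -1), (3, -2), (4, -2)]
Fold 1: move[2]->R => RRRRDR VALID
Fold 2: move[3]->U => RRRUDR INVALID (collision), skipped
Fold 3: move[0]->D => DRRRDR VALID
Fold 4: move[1]->U => DURRDR INVALID (collision), skipped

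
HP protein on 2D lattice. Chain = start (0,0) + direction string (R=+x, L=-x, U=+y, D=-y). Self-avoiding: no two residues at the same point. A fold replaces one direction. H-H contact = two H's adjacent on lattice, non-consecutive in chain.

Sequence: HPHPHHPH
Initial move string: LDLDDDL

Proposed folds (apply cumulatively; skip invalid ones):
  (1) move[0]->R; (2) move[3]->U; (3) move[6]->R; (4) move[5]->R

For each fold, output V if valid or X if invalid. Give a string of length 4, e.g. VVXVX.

Initial: LDLDDDL -> [(0, 0), (-1, 0), (-1, -1), (-2, -1), (-2, -2), (-2, -3), (-2, -4), (-3, -4)]
Fold 1: move[0]->R => RDLDDDL VALID
Fold 2: move[3]->U => RDLUDDL INVALID (collision), skipped
Fold 3: move[6]->R => RDLDDDR VALID
Fold 4: move[5]->R => RDLDDRR VALID

Answer: VXVV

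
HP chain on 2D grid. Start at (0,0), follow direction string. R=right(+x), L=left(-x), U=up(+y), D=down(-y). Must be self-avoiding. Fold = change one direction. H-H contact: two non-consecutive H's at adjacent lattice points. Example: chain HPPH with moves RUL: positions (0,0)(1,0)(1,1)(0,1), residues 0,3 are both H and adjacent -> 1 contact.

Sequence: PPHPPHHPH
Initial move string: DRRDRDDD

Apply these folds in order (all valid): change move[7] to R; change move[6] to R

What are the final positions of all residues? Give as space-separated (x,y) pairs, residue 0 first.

Initial moves: DRRDRDDD
Fold: move[7]->R => DRRDRDDR (positions: [(0, 0), (0, -1), (1, -1), (2, -1), (2, -2), (3, -2), (3, -3), (3, -4), (4, -4)])
Fold: move[6]->R => DRRDRDRR (positions: [(0, 0), (0, -1), (1, -1), (2, -1), (2, -2), (3, -2), (3, -3), (4, -3), (5, -3)])

Answer: (0,0) (0,-1) (1,-1) (2,-1) (2,-2) (3,-2) (3,-3) (4,-3) (5,-3)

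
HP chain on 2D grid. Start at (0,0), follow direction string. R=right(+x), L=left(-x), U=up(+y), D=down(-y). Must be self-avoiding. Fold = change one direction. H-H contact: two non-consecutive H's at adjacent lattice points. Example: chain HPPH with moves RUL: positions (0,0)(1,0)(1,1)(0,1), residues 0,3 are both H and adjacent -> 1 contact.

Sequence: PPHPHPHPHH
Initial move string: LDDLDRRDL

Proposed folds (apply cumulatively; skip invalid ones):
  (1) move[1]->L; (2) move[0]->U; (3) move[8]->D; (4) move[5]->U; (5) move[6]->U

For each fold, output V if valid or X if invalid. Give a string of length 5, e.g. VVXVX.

Answer: VVVXX

Derivation:
Initial: LDDLDRRDL -> [(0, 0), (-1, 0), (-1, -1), (-1, -2), (-2, -2), (-2, -3), (-1, -3), (0, -3), (0, -4), (-1, -4)]
Fold 1: move[1]->L => LLDLDRRDL VALID
Fold 2: move[0]->U => ULDLDRRDL VALID
Fold 3: move[8]->D => ULDLDRRDD VALID
Fold 4: move[5]->U => ULDLDURDD INVALID (collision), skipped
Fold 5: move[6]->U => ULDLDRUDD INVALID (collision), skipped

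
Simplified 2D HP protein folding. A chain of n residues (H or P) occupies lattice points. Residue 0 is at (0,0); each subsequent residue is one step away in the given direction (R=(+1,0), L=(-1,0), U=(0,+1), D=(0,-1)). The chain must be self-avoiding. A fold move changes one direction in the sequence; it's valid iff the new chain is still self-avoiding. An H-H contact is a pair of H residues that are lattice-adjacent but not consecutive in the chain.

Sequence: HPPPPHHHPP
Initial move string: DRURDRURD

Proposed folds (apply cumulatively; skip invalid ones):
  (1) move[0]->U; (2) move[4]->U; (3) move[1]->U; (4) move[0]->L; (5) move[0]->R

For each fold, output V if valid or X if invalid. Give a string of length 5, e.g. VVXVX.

Answer: VVVVV

Derivation:
Initial: DRURDRURD -> [(0, 0), (0, -1), (1, -1), (1, 0), (2, 0), (2, -1), (3, -1), (3, 0), (4, 0), (4, -1)]
Fold 1: move[0]->U => URURDRURD VALID
Fold 2: move[4]->U => URURURURD VALID
Fold 3: move[1]->U => UUURURURD VALID
Fold 4: move[0]->L => LUURURURD VALID
Fold 5: move[0]->R => RUURURURD VALID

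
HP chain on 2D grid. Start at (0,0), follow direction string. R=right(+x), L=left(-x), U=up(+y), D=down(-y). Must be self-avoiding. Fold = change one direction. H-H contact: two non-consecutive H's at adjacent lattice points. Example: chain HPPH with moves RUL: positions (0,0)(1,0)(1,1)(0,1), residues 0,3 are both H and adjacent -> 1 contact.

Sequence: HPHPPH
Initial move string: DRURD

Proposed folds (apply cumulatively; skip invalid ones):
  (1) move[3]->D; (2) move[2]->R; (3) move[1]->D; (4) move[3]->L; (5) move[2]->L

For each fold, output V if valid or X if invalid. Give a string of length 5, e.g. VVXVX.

Initial: DRURD -> [(0, 0), (0, -1), (1, -1), (1, 0), (2, 0), (2, -1)]
Fold 1: move[3]->D => DRUDD INVALID (collision), skipped
Fold 2: move[2]->R => DRRRD VALID
Fold 3: move[1]->D => DDRRD VALID
Fold 4: move[3]->L => DDRLD INVALID (collision), skipped
Fold 5: move[2]->L => DDLRD INVALID (collision), skipped

Answer: XVVXX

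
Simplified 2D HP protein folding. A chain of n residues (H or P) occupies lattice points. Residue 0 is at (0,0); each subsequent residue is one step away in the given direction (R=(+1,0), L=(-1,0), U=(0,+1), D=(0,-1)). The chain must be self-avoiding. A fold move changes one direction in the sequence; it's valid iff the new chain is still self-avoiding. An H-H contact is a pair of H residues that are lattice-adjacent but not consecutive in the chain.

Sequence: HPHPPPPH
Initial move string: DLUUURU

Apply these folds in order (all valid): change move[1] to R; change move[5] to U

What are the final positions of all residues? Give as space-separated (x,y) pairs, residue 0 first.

Initial moves: DLUUURU
Fold: move[1]->R => DRUUURU (positions: [(0, 0), (0, -1), (1, -1), (1, 0), (1, 1), (1, 2), (2, 2), (2, 3)])
Fold: move[5]->U => DRUUUUU (positions: [(0, 0), (0, -1), (1, -1), (1, 0), (1, 1), (1, 2), (1, 3), (1, 4)])

Answer: (0,0) (0,-1) (1,-1) (1,0) (1,1) (1,2) (1,3) (1,4)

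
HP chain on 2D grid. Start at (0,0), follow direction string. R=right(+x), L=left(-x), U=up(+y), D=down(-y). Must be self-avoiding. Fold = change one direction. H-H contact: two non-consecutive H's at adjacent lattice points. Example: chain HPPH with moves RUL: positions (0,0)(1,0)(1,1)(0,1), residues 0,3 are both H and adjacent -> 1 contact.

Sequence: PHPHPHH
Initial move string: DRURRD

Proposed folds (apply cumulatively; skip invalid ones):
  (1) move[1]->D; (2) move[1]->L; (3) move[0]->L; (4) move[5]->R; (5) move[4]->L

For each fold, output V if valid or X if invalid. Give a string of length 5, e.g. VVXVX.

Initial: DRURRD -> [(0, 0), (0, -1), (1, -1), (1, 0), (2, 0), (3, 0), (3, -1)]
Fold 1: move[1]->D => DDURRD INVALID (collision), skipped
Fold 2: move[1]->L => DLURRD INVALID (collision), skipped
Fold 3: move[0]->L => LRURRD INVALID (collision), skipped
Fold 4: move[5]->R => DRURRR VALID
Fold 5: move[4]->L => DRURLR INVALID (collision), skipped

Answer: XXXVX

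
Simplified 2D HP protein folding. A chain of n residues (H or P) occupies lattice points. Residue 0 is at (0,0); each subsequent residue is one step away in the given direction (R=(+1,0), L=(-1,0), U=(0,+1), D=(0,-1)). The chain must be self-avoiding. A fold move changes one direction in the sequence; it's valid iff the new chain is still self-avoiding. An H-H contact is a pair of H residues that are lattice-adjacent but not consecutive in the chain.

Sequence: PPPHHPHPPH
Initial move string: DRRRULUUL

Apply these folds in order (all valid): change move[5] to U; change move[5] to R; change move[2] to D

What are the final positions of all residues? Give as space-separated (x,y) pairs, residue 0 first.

Answer: (0,0) (0,-1) (1,-1) (1,-2) (2,-2) (2,-1) (3,-1) (3,0) (3,1) (2,1)

Derivation:
Initial moves: DRRRULUUL
Fold: move[5]->U => DRRRUUUUL (positions: [(0, 0), (0, -1), (1, -1), (2, -1), (3, -1), (3, 0), (3, 1), (3, 2), (3, 3), (2, 3)])
Fold: move[5]->R => DRRRURUUL (positions: [(0, 0), (0, -1), (1, -1), (2, -1), (3, -1), (3, 0), (4, 0), (4, 1), (4, 2), (3, 2)])
Fold: move[2]->D => DRDRURUUL (positions: [(0, 0), (0, -1), (1, -1), (1, -2), (2, -2), (2, -1), (3, -1), (3, 0), (3, 1), (2, 1)])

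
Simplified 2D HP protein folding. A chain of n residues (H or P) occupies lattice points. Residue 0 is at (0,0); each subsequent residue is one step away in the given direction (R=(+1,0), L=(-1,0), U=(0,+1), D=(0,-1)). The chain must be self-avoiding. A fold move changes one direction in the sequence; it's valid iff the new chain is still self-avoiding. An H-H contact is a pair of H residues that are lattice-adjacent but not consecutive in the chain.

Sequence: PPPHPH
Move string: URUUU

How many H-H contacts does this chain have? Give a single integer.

Answer: 0

Derivation:
Positions: [(0, 0), (0, 1), (1, 1), (1, 2), (1, 3), (1, 4)]
No H-H contacts found.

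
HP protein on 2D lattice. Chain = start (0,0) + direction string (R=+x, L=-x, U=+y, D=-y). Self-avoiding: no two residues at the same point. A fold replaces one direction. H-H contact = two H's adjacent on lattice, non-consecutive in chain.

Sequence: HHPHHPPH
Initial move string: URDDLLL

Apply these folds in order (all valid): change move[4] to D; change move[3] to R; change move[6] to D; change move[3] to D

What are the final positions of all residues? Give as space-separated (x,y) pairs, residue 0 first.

Answer: (0,0) (0,1) (1,1) (1,0) (1,-1) (1,-2) (0,-2) (0,-3)

Derivation:
Initial moves: URDDLLL
Fold: move[4]->D => URDDDLL (positions: [(0, 0), (0, 1), (1, 1), (1, 0), (1, -1), (1, -2), (0, -2), (-1, -2)])
Fold: move[3]->R => URDRDLL (positions: [(0, 0), (0, 1), (1, 1), (1, 0), (2, 0), (2, -1), (1, -1), (0, -1)])
Fold: move[6]->D => URDRDLD (positions: [(0, 0), (0, 1), (1, 1), (1, 0), (2, 0), (2, -1), (1, -1), (1, -2)])
Fold: move[3]->D => URDDDLD (positions: [(0, 0), (0, 1), (1, 1), (1, 0), (1, -1), (1, -2), (0, -2), (0, -3)])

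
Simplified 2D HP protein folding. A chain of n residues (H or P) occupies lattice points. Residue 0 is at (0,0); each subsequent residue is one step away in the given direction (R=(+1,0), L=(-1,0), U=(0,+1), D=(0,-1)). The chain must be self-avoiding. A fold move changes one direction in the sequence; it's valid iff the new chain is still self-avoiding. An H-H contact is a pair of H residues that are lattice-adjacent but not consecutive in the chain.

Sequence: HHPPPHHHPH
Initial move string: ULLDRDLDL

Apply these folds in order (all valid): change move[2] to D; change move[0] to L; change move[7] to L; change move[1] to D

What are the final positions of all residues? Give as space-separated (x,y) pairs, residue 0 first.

Initial moves: ULLDRDLDL
Fold: move[2]->D => ULDDRDLDL (positions: [(0, 0), (0, 1), (-1, 1), (-1, 0), (-1, -1), (0, -1), (0, -2), (-1, -2), (-1, -3), (-2, -3)])
Fold: move[0]->L => LLDDRDLDL (positions: [(0, 0), (-1, 0), (-2, 0), (-2, -1), (-2, -2), (-1, -2), (-1, -3), (-2, -3), (-2, -4), (-3, -4)])
Fold: move[7]->L => LLDDRDLLL (positions: [(0, 0), (-1, 0), (-2, 0), (-2, -1), (-2, -2), (-1, -2), (-1, -3), (-2, -3), (-3, -3), (-4, -3)])
Fold: move[1]->D => LDDDRDLLL (positions: [(0, 0), (-1, 0), (-1, -1), (-1, -2), (-1, -3), (0, -3), (0, -4), (-1, -4), (-2, -4), (-3, -4)])

Answer: (0,0) (-1,0) (-1,-1) (-1,-2) (-1,-3) (0,-3) (0,-4) (-1,-4) (-2,-4) (-3,-4)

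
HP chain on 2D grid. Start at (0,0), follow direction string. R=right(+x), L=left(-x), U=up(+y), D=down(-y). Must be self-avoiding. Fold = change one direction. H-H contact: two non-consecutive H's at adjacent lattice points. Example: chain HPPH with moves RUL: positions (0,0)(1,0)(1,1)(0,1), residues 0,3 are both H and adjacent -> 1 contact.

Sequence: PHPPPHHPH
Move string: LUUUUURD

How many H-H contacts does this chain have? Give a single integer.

Positions: [(0, 0), (-1, 0), (-1, 1), (-1, 2), (-1, 3), (-1, 4), (-1, 5), (0, 5), (0, 4)]
H-H contact: residue 5 @(-1,4) - residue 8 @(0, 4)

Answer: 1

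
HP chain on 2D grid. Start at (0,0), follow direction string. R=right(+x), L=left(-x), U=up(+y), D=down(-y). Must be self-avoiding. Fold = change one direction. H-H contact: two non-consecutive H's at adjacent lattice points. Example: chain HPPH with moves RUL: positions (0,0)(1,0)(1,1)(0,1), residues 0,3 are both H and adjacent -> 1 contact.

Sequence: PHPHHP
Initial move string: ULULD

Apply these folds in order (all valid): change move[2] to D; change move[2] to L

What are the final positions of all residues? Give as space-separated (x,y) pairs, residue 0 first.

Initial moves: ULULD
Fold: move[2]->D => ULDLD (positions: [(0, 0), (0, 1), (-1, 1), (-1, 0), (-2, 0), (-2, -1)])
Fold: move[2]->L => ULLLD (positions: [(0, 0), (0, 1), (-1, 1), (-2, 1), (-3, 1), (-3, 0)])

Answer: (0,0) (0,1) (-1,1) (-2,1) (-3,1) (-3,0)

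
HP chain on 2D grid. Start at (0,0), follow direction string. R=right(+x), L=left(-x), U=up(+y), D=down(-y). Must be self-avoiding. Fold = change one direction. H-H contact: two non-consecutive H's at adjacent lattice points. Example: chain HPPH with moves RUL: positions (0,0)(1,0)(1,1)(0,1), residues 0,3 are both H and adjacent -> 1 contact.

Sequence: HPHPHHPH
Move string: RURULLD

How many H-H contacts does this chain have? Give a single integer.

Positions: [(0, 0), (1, 0), (1, 1), (2, 1), (2, 2), (1, 2), (0, 2), (0, 1)]
H-H contact: residue 0 @(0,0) - residue 7 @(0, 1)
H-H contact: residue 2 @(1,1) - residue 7 @(0, 1)
H-H contact: residue 2 @(1,1) - residue 5 @(1, 2)

Answer: 3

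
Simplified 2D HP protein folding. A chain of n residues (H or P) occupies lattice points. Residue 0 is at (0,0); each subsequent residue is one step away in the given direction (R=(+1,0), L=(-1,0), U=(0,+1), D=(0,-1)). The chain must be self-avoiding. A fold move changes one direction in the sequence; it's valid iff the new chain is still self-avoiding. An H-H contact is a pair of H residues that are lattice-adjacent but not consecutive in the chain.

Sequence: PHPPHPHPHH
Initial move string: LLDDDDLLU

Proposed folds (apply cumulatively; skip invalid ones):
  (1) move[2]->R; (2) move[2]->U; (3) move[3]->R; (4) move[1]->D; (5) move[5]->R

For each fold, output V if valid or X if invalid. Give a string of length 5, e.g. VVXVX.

Answer: XXVVX

Derivation:
Initial: LLDDDDLLU -> [(0, 0), (-1, 0), (-2, 0), (-2, -1), (-2, -2), (-2, -3), (-2, -4), (-3, -4), (-4, -4), (-4, -3)]
Fold 1: move[2]->R => LLRDDDLLU INVALID (collision), skipped
Fold 2: move[2]->U => LLUDDDLLU INVALID (collision), skipped
Fold 3: move[3]->R => LLDRDDLLU VALID
Fold 4: move[1]->D => LDDRDDLLU VALID
Fold 5: move[5]->R => LDDRDRLLU INVALID (collision), skipped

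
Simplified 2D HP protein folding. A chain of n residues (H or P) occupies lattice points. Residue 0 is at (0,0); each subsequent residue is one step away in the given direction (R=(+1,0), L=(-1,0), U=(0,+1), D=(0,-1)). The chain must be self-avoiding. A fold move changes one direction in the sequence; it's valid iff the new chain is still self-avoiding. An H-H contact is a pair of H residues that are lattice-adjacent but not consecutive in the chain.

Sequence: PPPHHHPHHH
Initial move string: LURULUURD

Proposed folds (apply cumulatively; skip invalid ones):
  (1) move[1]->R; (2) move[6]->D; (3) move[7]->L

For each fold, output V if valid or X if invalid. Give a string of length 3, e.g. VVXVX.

Answer: XXV

Derivation:
Initial: LURULUURD -> [(0, 0), (-1, 0), (-1, 1), (0, 1), (0, 2), (-1, 2), (-1, 3), (-1, 4), (0, 4), (0, 3)]
Fold 1: move[1]->R => LRRULUURD INVALID (collision), skipped
Fold 2: move[6]->D => LURULUDRD INVALID (collision), skipped
Fold 3: move[7]->L => LURULUULD VALID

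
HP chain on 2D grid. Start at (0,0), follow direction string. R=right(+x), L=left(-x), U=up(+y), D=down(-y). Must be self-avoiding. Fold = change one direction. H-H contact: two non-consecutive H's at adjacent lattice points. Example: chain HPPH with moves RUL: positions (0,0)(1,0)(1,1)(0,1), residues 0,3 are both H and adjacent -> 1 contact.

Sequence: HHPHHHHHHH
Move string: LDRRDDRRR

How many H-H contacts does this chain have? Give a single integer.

Answer: 1

Derivation:
Positions: [(0, 0), (-1, 0), (-1, -1), (0, -1), (1, -1), (1, -2), (1, -3), (2, -3), (3, -3), (4, -3)]
H-H contact: residue 0 @(0,0) - residue 3 @(0, -1)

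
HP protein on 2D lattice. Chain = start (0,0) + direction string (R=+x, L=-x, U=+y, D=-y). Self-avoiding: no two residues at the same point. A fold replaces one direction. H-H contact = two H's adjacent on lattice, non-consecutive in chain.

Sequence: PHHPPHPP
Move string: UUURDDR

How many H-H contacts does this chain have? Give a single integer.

Positions: [(0, 0), (0, 1), (0, 2), (0, 3), (1, 3), (1, 2), (1, 1), (2, 1)]
H-H contact: residue 2 @(0,2) - residue 5 @(1, 2)

Answer: 1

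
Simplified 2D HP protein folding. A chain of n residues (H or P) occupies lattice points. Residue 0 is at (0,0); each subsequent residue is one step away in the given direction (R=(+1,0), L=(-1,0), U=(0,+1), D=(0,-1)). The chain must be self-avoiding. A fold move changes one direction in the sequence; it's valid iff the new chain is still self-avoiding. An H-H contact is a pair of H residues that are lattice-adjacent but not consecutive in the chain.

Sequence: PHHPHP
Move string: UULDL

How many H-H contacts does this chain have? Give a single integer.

Answer: 1

Derivation:
Positions: [(0, 0), (0, 1), (0, 2), (-1, 2), (-1, 1), (-2, 1)]
H-H contact: residue 1 @(0,1) - residue 4 @(-1, 1)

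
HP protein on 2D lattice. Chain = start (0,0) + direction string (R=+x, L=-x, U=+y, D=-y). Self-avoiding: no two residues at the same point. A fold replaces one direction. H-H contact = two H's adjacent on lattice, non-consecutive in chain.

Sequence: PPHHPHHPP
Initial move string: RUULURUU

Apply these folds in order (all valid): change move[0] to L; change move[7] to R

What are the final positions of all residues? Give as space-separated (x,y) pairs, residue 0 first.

Initial moves: RUULURUU
Fold: move[0]->L => LUULURUU (positions: [(0, 0), (-1, 0), (-1, 1), (-1, 2), (-2, 2), (-2, 3), (-1, 3), (-1, 4), (-1, 5)])
Fold: move[7]->R => LUULURUR (positions: [(0, 0), (-1, 0), (-1, 1), (-1, 2), (-2, 2), (-2, 3), (-1, 3), (-1, 4), (0, 4)])

Answer: (0,0) (-1,0) (-1,1) (-1,2) (-2,2) (-2,3) (-1,3) (-1,4) (0,4)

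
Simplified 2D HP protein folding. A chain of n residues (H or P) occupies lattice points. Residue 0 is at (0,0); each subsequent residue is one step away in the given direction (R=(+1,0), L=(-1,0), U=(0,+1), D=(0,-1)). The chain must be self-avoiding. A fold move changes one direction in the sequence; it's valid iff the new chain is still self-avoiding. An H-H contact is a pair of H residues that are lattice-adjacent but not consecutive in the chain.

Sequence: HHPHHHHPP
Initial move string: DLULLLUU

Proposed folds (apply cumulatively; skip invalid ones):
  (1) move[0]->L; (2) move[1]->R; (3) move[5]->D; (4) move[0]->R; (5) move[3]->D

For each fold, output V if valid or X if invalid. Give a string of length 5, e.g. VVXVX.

Initial: DLULLLUU -> [(0, 0), (0, -1), (-1, -1), (-1, 0), (-2, 0), (-3, 0), (-4, 0), (-4, 1), (-4, 2)]
Fold 1: move[0]->L => LLULLLUU VALID
Fold 2: move[1]->R => LRULLLUU INVALID (collision), skipped
Fold 3: move[5]->D => LLULLDUU INVALID (collision), skipped
Fold 4: move[0]->R => RLULLLUU INVALID (collision), skipped
Fold 5: move[3]->D => LLUDLLUU INVALID (collision), skipped

Answer: VXXXX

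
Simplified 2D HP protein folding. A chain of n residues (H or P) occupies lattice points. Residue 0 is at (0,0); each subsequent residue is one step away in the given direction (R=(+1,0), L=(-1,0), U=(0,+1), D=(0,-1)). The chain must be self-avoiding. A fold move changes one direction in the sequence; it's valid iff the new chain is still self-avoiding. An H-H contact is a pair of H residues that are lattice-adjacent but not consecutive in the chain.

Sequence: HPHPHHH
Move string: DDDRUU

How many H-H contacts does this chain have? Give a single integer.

Answer: 1

Derivation:
Positions: [(0, 0), (0, -1), (0, -2), (0, -3), (1, -3), (1, -2), (1, -1)]
H-H contact: residue 2 @(0,-2) - residue 5 @(1, -2)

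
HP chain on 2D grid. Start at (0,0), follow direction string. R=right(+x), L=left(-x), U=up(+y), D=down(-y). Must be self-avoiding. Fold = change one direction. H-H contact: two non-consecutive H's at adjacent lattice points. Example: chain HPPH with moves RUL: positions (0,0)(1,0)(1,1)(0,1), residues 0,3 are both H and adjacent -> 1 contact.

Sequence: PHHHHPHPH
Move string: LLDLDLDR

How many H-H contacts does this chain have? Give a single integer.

Positions: [(0, 0), (-1, 0), (-2, 0), (-2, -1), (-3, -1), (-3, -2), (-4, -2), (-4, -3), (-3, -3)]
No H-H contacts found.

Answer: 0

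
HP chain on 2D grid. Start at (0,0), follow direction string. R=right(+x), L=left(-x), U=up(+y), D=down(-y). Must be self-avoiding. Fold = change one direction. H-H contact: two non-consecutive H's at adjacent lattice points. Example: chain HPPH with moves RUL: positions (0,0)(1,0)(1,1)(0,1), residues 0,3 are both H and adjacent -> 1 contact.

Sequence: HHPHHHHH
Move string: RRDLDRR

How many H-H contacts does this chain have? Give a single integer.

Answer: 2

Derivation:
Positions: [(0, 0), (1, 0), (2, 0), (2, -1), (1, -1), (1, -2), (2, -2), (3, -2)]
H-H contact: residue 1 @(1,0) - residue 4 @(1, -1)
H-H contact: residue 3 @(2,-1) - residue 6 @(2, -2)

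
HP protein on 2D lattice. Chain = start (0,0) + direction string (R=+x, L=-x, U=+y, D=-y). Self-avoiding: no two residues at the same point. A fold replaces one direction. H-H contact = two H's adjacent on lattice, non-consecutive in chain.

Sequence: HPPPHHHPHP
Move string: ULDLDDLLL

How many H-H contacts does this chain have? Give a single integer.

Answer: 0

Derivation:
Positions: [(0, 0), (0, 1), (-1, 1), (-1, 0), (-2, 0), (-2, -1), (-2, -2), (-3, -2), (-4, -2), (-5, -2)]
No H-H contacts found.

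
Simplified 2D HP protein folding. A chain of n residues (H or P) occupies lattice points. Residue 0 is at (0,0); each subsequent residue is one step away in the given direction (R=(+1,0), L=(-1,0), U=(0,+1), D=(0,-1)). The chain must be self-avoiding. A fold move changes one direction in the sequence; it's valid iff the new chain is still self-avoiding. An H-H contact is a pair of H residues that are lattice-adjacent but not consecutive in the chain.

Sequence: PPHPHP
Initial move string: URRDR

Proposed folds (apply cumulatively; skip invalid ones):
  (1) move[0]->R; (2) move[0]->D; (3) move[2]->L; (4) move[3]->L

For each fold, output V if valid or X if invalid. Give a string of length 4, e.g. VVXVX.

Answer: VVXX

Derivation:
Initial: URRDR -> [(0, 0), (0, 1), (1, 1), (2, 1), (2, 0), (3, 0)]
Fold 1: move[0]->R => RRRDR VALID
Fold 2: move[0]->D => DRRDR VALID
Fold 3: move[2]->L => DRLDR INVALID (collision), skipped
Fold 4: move[3]->L => DRRLR INVALID (collision), skipped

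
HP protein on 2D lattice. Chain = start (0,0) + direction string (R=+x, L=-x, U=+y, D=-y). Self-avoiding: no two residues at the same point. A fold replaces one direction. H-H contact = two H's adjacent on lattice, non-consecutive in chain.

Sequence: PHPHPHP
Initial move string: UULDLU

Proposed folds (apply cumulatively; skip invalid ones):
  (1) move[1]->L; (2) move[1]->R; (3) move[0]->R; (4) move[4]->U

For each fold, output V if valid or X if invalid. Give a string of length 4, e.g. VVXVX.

Initial: UULDLU -> [(0, 0), (0, 1), (0, 2), (-1, 2), (-1, 1), (-2, 1), (-2, 2)]
Fold 1: move[1]->L => ULLDLU VALID
Fold 2: move[1]->R => URLDLU INVALID (collision), skipped
Fold 3: move[0]->R => RLLDLU INVALID (collision), skipped
Fold 4: move[4]->U => ULLDUU INVALID (collision), skipped

Answer: VXXX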